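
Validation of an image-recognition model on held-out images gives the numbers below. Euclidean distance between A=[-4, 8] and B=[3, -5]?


d = √((-4-3)² + (8+ 5)²)
  = √(49 + 169)
  = √218 = 14.7648

14.7648


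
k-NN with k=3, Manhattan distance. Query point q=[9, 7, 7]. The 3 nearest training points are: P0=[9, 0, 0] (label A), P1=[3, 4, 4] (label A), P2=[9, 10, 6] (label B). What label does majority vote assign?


d(q,P0) = 14  (label A)
d(q,P1) = 12  (label A)
d(q,P2) = 4  (label B)
Votes: A=2, B=1
Majority → A

A


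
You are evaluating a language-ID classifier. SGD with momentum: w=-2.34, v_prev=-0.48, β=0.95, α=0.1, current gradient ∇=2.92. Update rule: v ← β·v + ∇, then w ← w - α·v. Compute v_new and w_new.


v_new = 0.95·-0.48 + 2.92 = -0.456 + 2.92 = 2.464
w_new = -2.34 - 0.1·2.464 = -2.34 - 0.2464 = -2.5864

v_new=2.464, w_new=-2.5864


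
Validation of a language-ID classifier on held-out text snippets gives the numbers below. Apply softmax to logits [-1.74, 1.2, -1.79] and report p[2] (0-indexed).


Exponentials: e^-1.74=0.1755, e^1.2=3.3201, e^-1.79=0.167
Sum = 3.6626
Softmax = [0.0479, 0.9065, 0.0456]
p[2] = 0.167/3.6626 = 0.0456

0.0456


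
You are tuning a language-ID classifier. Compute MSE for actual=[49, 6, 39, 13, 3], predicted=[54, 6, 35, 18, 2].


Squared errors: (49-54)²=25, (6-6)²=0, (39-35)²=16, (13-18)²=25, (3-2)²=1
Sum = 67
MSE = 67/5 = 67/5

67/5


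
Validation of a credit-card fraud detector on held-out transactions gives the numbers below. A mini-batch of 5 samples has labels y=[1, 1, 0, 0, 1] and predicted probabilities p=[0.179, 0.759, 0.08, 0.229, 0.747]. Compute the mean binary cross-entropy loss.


L[0] = -ln(0.179) = 1.7204
L[1] = -ln(0.759) = 0.2758
L[2] = -ln(1-0.08) = -ln(0.92) = 0.0834
L[3] = -ln(1-0.229) = -ln(0.771) = 0.2601
L[4] = -ln(0.747) = 0.2917
mean = (1.7204 + 0.2758 + 0.0834 + 0.2601 + 0.2917)/5 = 0.5263

0.5263


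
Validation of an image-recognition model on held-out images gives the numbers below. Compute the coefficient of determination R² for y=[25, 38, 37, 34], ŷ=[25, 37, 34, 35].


ȳ = 33.5
SS_res = Σ(y-ŷ)² = 11
SS_tot = Σ(y-ȳ)² = 105
R² = 1 - SS_res/SS_tot = 1 - 0.1048 = 0.8952

0.8952


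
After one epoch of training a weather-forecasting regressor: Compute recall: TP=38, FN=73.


Recall = TP/(TP+FN)
= 38/(38+73)
= 38/111 = 34.23%

34.23%


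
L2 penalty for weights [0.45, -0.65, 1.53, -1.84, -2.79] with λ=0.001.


‖w‖₂² = (0.45)² + (-0.65)² + (1.53)² + (-1.84)² + (-2.79)²
     = 0.2025 + 0.4225 + 2.3409 + 3.3856 + 7.7841
     = 14.1356
λ·‖w‖₂² = 0.001·14.1356 = 0.014136

0.014136


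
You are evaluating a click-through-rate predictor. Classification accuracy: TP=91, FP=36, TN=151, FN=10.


Accuracy = (TP+TN)/(TP+TN+FP+FN)
= (91+151)/(288)
= 242/288 = 84.03%

84.03%


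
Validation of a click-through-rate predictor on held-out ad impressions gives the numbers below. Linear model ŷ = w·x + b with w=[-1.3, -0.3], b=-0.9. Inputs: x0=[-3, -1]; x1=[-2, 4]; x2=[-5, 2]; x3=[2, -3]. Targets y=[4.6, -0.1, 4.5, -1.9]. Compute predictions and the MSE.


ŷ0 = (-1.3)·(-3) + (-0.3)·(-1) - 0.9 = 3.3
ŷ1 = (-1.3)·(-2) + (-0.3)·(4) - 0.9 = 0.5
ŷ2 = (-1.3)·(-5) + (-0.3)·(2) - 0.9 = 5.0
ŷ3 = (-1.3)·(2) + (-0.3)·(-3) - 0.9 = -2.6
errors² = [1.69, 0.36, 0.25, 0.49]
MSE = 2.7900/4 = 0.6975

0.6975


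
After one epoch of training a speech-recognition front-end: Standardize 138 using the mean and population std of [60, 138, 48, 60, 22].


μ = 65.6, σ = 38.7691
z = (138 - 65.6)/38.7691 = 1.8675

1.8675


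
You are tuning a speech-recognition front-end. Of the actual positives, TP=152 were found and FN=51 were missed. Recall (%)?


Recall = TP/(TP+FN)
= 152/(152+51)
= 152/203 = 74.88%

74.88%


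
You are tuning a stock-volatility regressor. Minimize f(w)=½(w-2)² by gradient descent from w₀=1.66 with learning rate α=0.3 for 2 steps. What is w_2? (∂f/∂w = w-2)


step 1: grad = 1.66-2 = -0.34; w = 1.66 - 0.3·(-0.34) = 1.762
step 2: grad = 1.762-2 = -0.238; w = 1.762 - 0.3·(-0.238) = 1.8334

1.8334


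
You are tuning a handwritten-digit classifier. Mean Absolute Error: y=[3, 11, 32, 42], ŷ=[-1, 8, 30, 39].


Absolute errors: |3+ 1|=4, |11-8|=3, |32-30|=2, |42-39|=3
Sum = 12
MAE = 12/4 = 3

3


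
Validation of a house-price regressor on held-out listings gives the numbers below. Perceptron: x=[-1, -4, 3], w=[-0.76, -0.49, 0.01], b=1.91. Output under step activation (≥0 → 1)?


z = (-1)·(-0.76) + (-4)·(-0.49) + (3)·(0.01) + 1.91
  = 4.66
step(z) = 1 (z≥0)

1


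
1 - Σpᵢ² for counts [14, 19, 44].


Probabilities: [14/77, 19/77, 44/77] ≈ [0.1818, 0.2468, 0.5714]
Σpᵢ² = (196 + 361 + 1936)/77² = 2493/5929
Gini = 1 - Σpᵢ² = 1 - 2493/5929 = 0.5795

0.5795


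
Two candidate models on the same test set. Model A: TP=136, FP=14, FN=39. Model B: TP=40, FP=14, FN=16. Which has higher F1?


Model A: P=136/150=0.9067, R=136/175=0.7771, F1=2PR/(P+R)=2TP/(2TP+FP+FN)=272/325=0.8369
Model B: P=40/54=0.7407, R=40/56=0.7143, F1=2PR/(P+R)=2TP/(2TP+FP+FN)=80/110=0.7273
0.8369 > 0.7273 → Model A

Model A


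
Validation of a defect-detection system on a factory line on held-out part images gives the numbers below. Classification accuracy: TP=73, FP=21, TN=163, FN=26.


Accuracy = (TP+TN)/(TP+TN+FP+FN)
= (73+163)/(283)
= 236/283 = 83.39%

83.39%


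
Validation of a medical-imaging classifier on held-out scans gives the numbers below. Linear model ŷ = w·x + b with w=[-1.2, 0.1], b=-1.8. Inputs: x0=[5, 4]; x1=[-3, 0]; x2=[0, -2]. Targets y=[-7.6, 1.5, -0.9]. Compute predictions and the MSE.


ŷ0 = (-1.2)·(5) + (0.1)·(4) - 1.8 = -7.4
ŷ1 = (-1.2)·(-3) + (0.1)·(0) - 1.8 = 1.8
ŷ2 = (-1.2)·(0) + (0.1)·(-2) - 1.8 = -2.0
errors² = [0.04, 0.09, 1.21]
MSE = 1.3400/3 = 0.4467

0.4467


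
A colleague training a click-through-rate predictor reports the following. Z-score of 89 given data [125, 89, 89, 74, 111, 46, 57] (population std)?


μ = 84.4286, σ = 25.9992
z = (89 - 84.4286)/25.9992 = 0.1758

0.1758


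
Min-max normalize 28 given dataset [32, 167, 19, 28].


min=19, max=167
(28-19)/(167-19) = 9/148 = 0.0608

0.0608


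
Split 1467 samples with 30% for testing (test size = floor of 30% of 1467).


Test = ⌊1467·30/100⌋ = 440
Train = 1467 - 440 = 1027

Train: 1027, Test: 440


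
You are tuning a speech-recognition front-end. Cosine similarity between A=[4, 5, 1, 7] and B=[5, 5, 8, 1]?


A·B = 4·5 + 5·5 + 1·8 + 7·1 = 60
‖A‖ = √91 = 9.5394, ‖B‖ = √115 = 10.7238
cos = 60/(√91·√115) = 60/√10465 = 0.5865

0.5865


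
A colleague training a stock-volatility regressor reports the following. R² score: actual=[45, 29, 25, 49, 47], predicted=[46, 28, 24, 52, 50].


ȳ = 39
SS_res = Σ(y-ŷ)² = 21
SS_tot = Σ(y-ȳ)² = 496
R² = 1 - SS_res/SS_tot = 1 - 0.0423 = 0.9577

0.9577


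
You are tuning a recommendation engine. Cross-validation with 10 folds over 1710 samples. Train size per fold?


Fold size = 1710/10 = 171
Training per fold = 1710 - 171 = 1539

1539


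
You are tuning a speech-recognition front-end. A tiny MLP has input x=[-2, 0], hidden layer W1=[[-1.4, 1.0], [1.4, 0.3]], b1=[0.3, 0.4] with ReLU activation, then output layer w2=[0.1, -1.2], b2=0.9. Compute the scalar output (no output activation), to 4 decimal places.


z1[0] = (-1.4)·(-2) + (1.0)·(0) + 0.3 = 3.1
z1[1] = (1.4)·(-2) + (0.3)·(0) + 0.4 = -2.4
h = ReLU(z1) = [3.1, 0.0]
output = (0.1)·(3.1) + (-1.2)·(0.0) + 0.9 = 1.21

1.21


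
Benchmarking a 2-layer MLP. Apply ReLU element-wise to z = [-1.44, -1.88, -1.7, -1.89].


ReLU(-1.44) = max(0, -1.44) = 0.0
ReLU(-1.88) = max(0, -1.88) = 0.0
ReLU(-1.7) = max(0, -1.7) = 0.0
ReLU(-1.89) = max(0, -1.89) = 0.0
result = [0.0, 0.0, 0.0, 0.0]

[0.0, 0.0, 0.0, 0.0]


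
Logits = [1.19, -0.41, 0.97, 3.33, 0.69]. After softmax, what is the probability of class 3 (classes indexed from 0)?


Exponentials: e^1.19=3.2871, e^-0.41=0.6637, e^0.97=2.6379, e^3.33=27.9383, e^0.69=1.9937
Sum = 36.5207
Softmax = [0.09, 0.0182, 0.0722, 0.765, 0.0546]
p[3] = 27.9383/36.5207 = 0.765

0.765


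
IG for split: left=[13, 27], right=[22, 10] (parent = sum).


Parent = [35, 37], H_parent = 0.9994
H_left = 0.9097 (n=40), H_right = 0.896 (n=32)
H_children = (40/72)·0.9097 + (32/72)·0.896 = 0.9036
IG = 0.9994 - 0.9036 = 0.0958

0.0958


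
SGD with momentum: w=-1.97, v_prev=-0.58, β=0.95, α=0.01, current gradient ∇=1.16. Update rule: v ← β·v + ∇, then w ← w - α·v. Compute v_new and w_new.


v_new = 0.95·-0.58 + 1.16 = -0.551 + 1.16 = 0.609
w_new = -1.97 - 0.01·0.609 = -1.97 - 0.00609 = -1.97609

v_new=0.609, w_new=-1.97609


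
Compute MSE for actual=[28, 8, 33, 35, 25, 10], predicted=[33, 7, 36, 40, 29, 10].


Squared errors: (28-33)²=25, (8-7)²=1, (33-36)²=9, (35-40)²=25, (25-29)²=16, (10-10)²=0
Sum = 76
MSE = 76/6 = 38/3

38/3


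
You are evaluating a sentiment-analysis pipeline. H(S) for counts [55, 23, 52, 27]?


Probabilities: [55/157, 23/157, 52/157, 27/157] ≈ [0.3503, 0.1465, 0.3312, 0.172]
H = -((55/157)·log₂(55/157) + (23/157)·log₂(23/157) + (52/157)·log₂(52/157) + (27/157)·log₂(27/157))
  = 1.9009 bits

1.9009 bits


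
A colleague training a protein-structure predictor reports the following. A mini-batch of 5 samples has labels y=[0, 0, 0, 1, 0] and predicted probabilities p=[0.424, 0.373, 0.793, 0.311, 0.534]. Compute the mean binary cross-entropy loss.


L[0] = -ln(1-0.424) = -ln(0.576) = 0.5516
L[1] = -ln(1-0.373) = -ln(0.627) = 0.4668
L[2] = -ln(1-0.793) = -ln(0.207) = 1.575
L[3] = -ln(0.311) = 1.168
L[4] = -ln(1-0.534) = -ln(0.466) = 0.7636
mean = (0.5516 + 0.4668 + 1.575 + 1.168 + 0.7636)/5 = 0.905

0.905


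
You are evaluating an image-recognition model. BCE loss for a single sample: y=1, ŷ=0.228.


BCE = -[y·ln(p) + (1-y)·ln(1-p)]
= -1·ln(0.228) - 0
= -ln(0.228) = 1.4784

1.4784


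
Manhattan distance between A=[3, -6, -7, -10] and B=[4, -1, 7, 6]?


d = |3-4| + |-6+ 1| + |-7-7| + |-10-6|
  = 1 + 5 + 14 + 16
  = 36

36


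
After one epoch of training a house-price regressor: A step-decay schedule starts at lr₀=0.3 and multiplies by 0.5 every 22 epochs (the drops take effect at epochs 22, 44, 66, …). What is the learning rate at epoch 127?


n_drops = ⌊127/22⌋ = 5
lr = 0.3·0.5^5 = 0.3·0.03125 = 0.009375

0.009375


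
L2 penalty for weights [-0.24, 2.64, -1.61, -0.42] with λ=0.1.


‖w‖₂² = (-0.24)² + (2.64)² + (-1.61)² + (-0.42)²
     = 0.0576 + 6.9696 + 2.5921 + 0.1764
     = 9.7957
λ·‖w‖₂² = 0.1·9.7957 = 0.97957

0.97957


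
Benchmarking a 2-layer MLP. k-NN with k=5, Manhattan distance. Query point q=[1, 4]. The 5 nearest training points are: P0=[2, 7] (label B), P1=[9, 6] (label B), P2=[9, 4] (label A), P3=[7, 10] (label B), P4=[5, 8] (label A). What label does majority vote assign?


d(q,P0) = 4  (label B)
d(q,P1) = 10  (label B)
d(q,P2) = 8  (label A)
d(q,P3) = 12  (label B)
d(q,P4) = 8  (label A)
Votes: A=2, B=3
Majority → B

B


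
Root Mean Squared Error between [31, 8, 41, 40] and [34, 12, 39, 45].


MSE = 54/4 = 13.5
RMSE = √(54/4) = 3.6742

3.6742


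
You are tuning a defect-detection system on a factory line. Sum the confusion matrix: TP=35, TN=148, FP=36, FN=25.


Total = TP + TN + FP + FN
= 35 + 148 + 36 + 25
= 244
(Predicted positive: 71, predicted negative: 173)

244


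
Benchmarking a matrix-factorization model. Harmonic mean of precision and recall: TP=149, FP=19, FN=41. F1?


Precision = 149/168 = 0.8869
Recall = 149/190 = 0.7842
F1 = 2·P·R/(P+R) = 2·TP/(2·TP+FP+FN) = 298/(298+19+41) = 298/358 = 0.8324

0.8324


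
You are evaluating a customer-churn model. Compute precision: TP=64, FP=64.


Precision = TP/(TP+FP)
= 64/(64+64)
= 64/128 = 50.0%

50.0%


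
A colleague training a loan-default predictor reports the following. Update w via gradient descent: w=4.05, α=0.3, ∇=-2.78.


w_new = w - α·∇
= 4.05 - 0.3·-2.78
= 4.05 + 0.834
= 4.884

4.884


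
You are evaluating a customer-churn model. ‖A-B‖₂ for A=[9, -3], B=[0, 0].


d = √((9-0)² + (-3-0)²)
  = √(81 + 9)
  = √90 = 9.4868

9.4868


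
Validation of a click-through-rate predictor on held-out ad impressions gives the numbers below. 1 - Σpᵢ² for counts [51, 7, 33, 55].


Probabilities: [51/146, 7/146, 33/146, 55/146] ≈ [0.3493, 0.0479, 0.226, 0.3767]
Σpᵢ² = (2601 + 49 + 1089 + 3025)/146² = 6764/21316
Gini = 1 - Σpᵢ² = 1 - 6764/21316 = 0.6827

0.6827


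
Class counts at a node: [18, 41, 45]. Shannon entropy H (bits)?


Probabilities: [18/104, 41/104, 45/104] ≈ [0.1731, 0.3942, 0.4327]
H = -((18/104)·log₂(18/104) + (41/104)·log₂(41/104) + (45/104)·log₂(45/104))
  = 1.4903 bits

1.4903 bits


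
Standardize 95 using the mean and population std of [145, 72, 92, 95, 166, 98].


μ = 111.3333, σ = 32.8819
z = (95 - 111.3333)/32.8819 = -0.4967

-0.4967


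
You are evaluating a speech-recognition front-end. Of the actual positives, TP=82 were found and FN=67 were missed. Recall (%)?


Recall = TP/(TP+FN)
= 82/(82+67)
= 82/149 = 55.03%

55.03%


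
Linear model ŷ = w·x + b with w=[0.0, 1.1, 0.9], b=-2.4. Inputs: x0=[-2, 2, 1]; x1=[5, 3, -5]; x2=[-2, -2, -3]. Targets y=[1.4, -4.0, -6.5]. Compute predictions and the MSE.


ŷ0 = (0.0)·(-2) + (1.1)·(2) + (0.9)·(1) - 2.4 = 0.7
ŷ1 = (0.0)·(5) + (1.1)·(3) + (0.9)·(-5) - 2.4 = -3.6
ŷ2 = (0.0)·(-2) + (1.1)·(-2) + (0.9)·(-3) - 2.4 = -7.3
errors² = [0.49, 0.16, 0.64]
MSE = 1.2900/3 = 0.43

0.43


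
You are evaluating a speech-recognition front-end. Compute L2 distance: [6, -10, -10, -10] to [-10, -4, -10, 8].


d = √((6+ 10)² + (-10+ 4)² + (-10+ 10)² + (-10-8)²)
  = √(256 + 36 + 0 + 324)
  = √616 = 24.8193

24.8193


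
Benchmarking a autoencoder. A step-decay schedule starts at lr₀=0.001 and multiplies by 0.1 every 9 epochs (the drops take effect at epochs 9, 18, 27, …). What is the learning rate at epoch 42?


n_drops = ⌊42/9⌋ = 4
lr = 0.001·0.1^4 = 0.001·0.0001 = 0.0000001

0.0000001


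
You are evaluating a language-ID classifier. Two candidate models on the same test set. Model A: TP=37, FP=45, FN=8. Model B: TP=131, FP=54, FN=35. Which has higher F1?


Model A: P=37/82=0.4512, R=37/45=0.8222, F1=2PR/(P+R)=2TP/(2TP+FP+FN)=74/127=0.5827
Model B: P=131/185=0.7081, R=131/166=0.7892, F1=2PR/(P+R)=2TP/(2TP+FP+FN)=262/351=0.7464
0.5827 < 0.7464 → Model B

Model B


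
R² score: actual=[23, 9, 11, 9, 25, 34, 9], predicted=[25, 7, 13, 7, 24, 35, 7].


ȳ = 17.1429
SS_res = Σ(y-ŷ)² = 22
SS_tot = Σ(y-ȳ)² = 616.86
R² = 1 - SS_res/SS_tot = 1 - 0.0357 = 0.9643

0.9643


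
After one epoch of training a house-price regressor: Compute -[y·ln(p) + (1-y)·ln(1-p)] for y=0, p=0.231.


BCE = -[y·ln(p) + (1-y)·ln(1-p)]
= -0 - 1·ln(1-0.231)
= -ln(0.769) = 0.2627

0.2627


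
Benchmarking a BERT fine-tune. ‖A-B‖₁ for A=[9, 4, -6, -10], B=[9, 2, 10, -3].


d = |9-9| + |4-2| + |-6-10| + |-10+ 3|
  = 0 + 2 + 16 + 7
  = 25

25


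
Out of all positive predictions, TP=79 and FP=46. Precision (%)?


Precision = TP/(TP+FP)
= 79/(79+46)
= 79/125 = 63.2%

63.2%


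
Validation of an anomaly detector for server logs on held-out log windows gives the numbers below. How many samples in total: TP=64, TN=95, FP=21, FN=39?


Total = TP + TN + FP + FN
= 64 + 95 + 21 + 39
= 219
(Predicted positive: 85, predicted negative: 134)

219


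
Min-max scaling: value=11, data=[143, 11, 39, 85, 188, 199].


min=11, max=199
(11-11)/(199-11) = 0/188 = 0.0

0.0


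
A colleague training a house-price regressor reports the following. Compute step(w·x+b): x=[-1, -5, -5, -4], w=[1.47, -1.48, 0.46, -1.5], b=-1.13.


z = (-1)·(1.47) + (-5)·(-1.48) + (-5)·(0.46) + (-4)·(-1.5) - 1.13
  = 8.5
step(z) = 1 (z≥0)

1


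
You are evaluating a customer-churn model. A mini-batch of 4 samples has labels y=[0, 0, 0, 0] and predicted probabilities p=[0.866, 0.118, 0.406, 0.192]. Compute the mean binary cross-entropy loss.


L[0] = -ln(1-0.866) = -ln(0.134) = 2.0099
L[1] = -ln(1-0.118) = -ln(0.882) = 0.1256
L[2] = -ln(1-0.406) = -ln(0.594) = 0.5209
L[3] = -ln(1-0.192) = -ln(0.808) = 0.2132
mean = (2.0099 + 0.1256 + 0.5209 + 0.2132)/4 = 0.7174

0.7174


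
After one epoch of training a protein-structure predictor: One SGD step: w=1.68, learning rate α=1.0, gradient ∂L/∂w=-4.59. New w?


w_new = w - α·∇
= 1.68 - 1.0·-4.59
= 1.68 + 4.59
= 6.27

6.27


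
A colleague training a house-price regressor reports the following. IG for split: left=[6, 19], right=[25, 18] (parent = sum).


Parent = [31, 37], H_parent = 0.9944
H_left = 0.795 (n=25), H_right = 0.9808 (n=43)
H_children = (25/68)·0.795 + (43/68)·0.9808 = 0.9125
IG = 0.9944 - 0.9125 = 0.0819

0.0819


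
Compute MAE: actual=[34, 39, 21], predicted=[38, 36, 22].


Absolute errors: |34-38|=4, |39-36|=3, |21-22|=1
Sum = 8
MAE = 8/3 = 8/3

8/3


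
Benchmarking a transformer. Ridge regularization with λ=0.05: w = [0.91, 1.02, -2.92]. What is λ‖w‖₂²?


‖w‖₂² = (0.91)² + (1.02)² + (-2.92)²
     = 0.8281 + 1.0404 + 8.5264
     = 10.3949
λ·‖w‖₂² = 0.05·10.3949 = 0.519745

0.519745


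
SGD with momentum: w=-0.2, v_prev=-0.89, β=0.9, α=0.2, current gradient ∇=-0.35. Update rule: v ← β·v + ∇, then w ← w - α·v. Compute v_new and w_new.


v_new = 0.9·-0.89 - 0.35 = -0.801 - 0.35 = -1.151
w_new = -0.2 - 0.2·-1.151 = -0.2 + 0.2302 = 0.0302

v_new=-1.151, w_new=0.0302


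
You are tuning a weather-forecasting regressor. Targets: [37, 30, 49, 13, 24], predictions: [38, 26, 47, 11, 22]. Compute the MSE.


Squared errors: (37-38)²=1, (30-26)²=16, (49-47)²=4, (13-11)²=4, (24-22)²=4
Sum = 29
MSE = 29/5 = 29/5

29/5


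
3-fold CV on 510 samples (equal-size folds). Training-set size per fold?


Fold size = 510/3 = 170
Training per fold = 510 - 170 = 340

340


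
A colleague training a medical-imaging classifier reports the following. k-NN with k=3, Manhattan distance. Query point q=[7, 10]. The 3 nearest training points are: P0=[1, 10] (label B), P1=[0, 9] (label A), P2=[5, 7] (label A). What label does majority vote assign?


d(q,P0) = 6  (label B)
d(q,P1) = 8  (label A)
d(q,P2) = 5  (label A)
Votes: A=2, B=1
Majority → A

A


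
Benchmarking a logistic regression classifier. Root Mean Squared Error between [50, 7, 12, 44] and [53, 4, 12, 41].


MSE = 27/4 = 6.75
RMSE = √(27/4) = 2.5981

2.5981


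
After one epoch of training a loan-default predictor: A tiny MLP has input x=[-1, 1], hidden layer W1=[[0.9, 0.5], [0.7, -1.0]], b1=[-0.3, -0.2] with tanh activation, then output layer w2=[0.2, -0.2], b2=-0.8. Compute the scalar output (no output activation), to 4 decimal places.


z1[0] = (0.9)·(-1) + (0.5)·(1) - 0.3 = -0.7
z1[1] = (0.7)·(-1) + (-1.0)·(1) - 0.2 = -1.9
h = tanh(z1) = [-0.6044, -0.9562]
output = (0.2)·(-0.6044) + (-0.2)·(-0.9562) - 0.8 = -0.7296

-0.7296


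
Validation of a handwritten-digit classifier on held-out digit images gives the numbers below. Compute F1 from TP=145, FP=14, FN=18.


Precision = 145/159 = 0.9119
Recall = 145/163 = 0.8896
F1 = 2·P·R/(P+R) = 2·TP/(2·TP+FP+FN) = 290/(290+14+18) = 290/322 = 0.9006

0.9006


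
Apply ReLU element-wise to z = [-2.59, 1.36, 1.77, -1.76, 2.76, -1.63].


ReLU(-2.59) = max(0, -2.59) = 0.0
ReLU(1.36) = max(0, 1.36) = 1.36
ReLU(1.77) = max(0, 1.77) = 1.77
ReLU(-1.76) = max(0, -1.76) = 0.0
ReLU(2.76) = max(0, 2.76) = 2.76
ReLU(-1.63) = max(0, -1.63) = 0.0
result = [0.0, 1.36, 1.77, 0.0, 2.76, 0.0]

[0.0, 1.36, 1.77, 0.0, 2.76, 0.0]


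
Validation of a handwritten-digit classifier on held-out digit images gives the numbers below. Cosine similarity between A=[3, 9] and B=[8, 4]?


A·B = 3·8 + 9·4 = 60
‖A‖ = √90 = 9.4868, ‖B‖ = √80 = 8.9443
cos = 60/(√90·√80) = 60/√7200 = 0.7071

0.7071


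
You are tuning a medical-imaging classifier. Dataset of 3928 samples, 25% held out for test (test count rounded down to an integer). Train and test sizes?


Test = ⌊3928·25/100⌋ = 982
Train = 3928 - 982 = 2946

Train: 2946, Test: 982


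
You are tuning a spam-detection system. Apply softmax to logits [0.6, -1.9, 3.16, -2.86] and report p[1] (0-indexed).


Exponentials: e^0.6=1.8221, e^-1.9=0.1496, e^3.16=23.5706, e^-2.86=0.0573
Sum = 25.5996
Softmax = [0.0712, 0.0058, 0.9207, 0.0022]
p[1] = 0.1496/25.5996 = 0.0058

0.0058


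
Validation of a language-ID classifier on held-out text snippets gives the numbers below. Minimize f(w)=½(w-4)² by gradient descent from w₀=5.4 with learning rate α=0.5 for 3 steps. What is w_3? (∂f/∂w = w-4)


step 1: grad = 5.4-4 = 1.4; w = 5.4 - 0.5·(1.4) = 4.7
step 2: grad = 4.7-4 = 0.7; w = 4.7 - 0.5·(0.7) = 4.35
step 3: grad = 4.35-4 = 0.35; w = 4.35 - 0.5·(0.35) = 4.175

4.175


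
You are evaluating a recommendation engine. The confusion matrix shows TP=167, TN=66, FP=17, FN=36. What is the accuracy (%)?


Accuracy = (TP+TN)/(TP+TN+FP+FN)
= (167+66)/(286)
= 233/286 = 81.47%

81.47%


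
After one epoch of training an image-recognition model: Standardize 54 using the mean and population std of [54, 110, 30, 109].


μ = 75.75, σ = 34.8021
z = (54 - 75.75)/34.8021 = -0.625

-0.625


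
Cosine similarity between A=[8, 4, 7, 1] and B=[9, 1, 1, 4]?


A·B = 8·9 + 4·1 + 7·1 + 1·4 = 87
‖A‖ = √130 = 11.4018, ‖B‖ = √99 = 9.9499
cos = 87/(√130·√99) = 87/√12870 = 0.7669

0.7669


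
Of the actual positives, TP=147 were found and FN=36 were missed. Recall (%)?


Recall = TP/(TP+FN)
= 147/(147+36)
= 147/183 = 80.33%

80.33%


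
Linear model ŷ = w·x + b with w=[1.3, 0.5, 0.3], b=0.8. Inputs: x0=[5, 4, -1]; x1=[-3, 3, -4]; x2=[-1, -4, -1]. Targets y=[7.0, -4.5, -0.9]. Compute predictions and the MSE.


ŷ0 = (1.3)·(5) + (0.5)·(4) + (0.3)·(-1) + 0.8 = 9.0
ŷ1 = (1.3)·(-3) + (0.5)·(3) + (0.3)·(-4) + 0.8 = -2.8
ŷ2 = (1.3)·(-1) + (0.5)·(-4) + (0.3)·(-1) + 0.8 = -2.8
errors² = [4.0, 2.89, 3.61]
MSE = 10.5000/3 = 3.5

3.5


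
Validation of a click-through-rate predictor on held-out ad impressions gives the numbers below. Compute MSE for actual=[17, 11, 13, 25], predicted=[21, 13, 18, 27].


Squared errors: (17-21)²=16, (11-13)²=4, (13-18)²=25, (25-27)²=4
Sum = 49
MSE = 49/4 = 49/4

49/4


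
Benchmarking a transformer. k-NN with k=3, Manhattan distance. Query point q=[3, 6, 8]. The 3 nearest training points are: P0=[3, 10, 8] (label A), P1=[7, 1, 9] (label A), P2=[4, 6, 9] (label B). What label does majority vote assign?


d(q,P0) = 4  (label A)
d(q,P1) = 10  (label A)
d(q,P2) = 2  (label B)
Votes: A=2, B=1
Majority → A

A


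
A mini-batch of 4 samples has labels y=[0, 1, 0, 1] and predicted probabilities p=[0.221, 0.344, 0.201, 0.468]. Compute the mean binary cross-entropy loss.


L[0] = -ln(1-0.221) = -ln(0.779) = 0.2497
L[1] = -ln(0.344) = 1.0671
L[2] = -ln(1-0.201) = -ln(0.799) = 0.2244
L[3] = -ln(0.468) = 0.7593
mean = (0.2497 + 1.0671 + 0.2244 + 0.7593)/4 = 0.5751

0.5751


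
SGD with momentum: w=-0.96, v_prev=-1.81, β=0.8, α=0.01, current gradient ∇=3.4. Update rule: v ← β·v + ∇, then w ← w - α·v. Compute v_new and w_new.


v_new = 0.8·-1.81 + 3.4 = -1.448 + 3.4 = 1.952
w_new = -0.96 - 0.01·1.952 = -0.96 - 0.01952 = -0.97952

v_new=1.952, w_new=-0.97952


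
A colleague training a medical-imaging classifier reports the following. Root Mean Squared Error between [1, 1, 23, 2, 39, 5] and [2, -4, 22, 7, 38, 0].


MSE = 78/6 = 13
RMSE = √(78/6) = 3.6056

3.6056


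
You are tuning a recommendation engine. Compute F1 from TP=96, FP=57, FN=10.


Precision = 96/153 = 0.6275
Recall = 96/106 = 0.9057
F1 = 2·P·R/(P+R) = 2·TP/(2·TP+FP+FN) = 192/(192+57+10) = 192/259 = 0.7413

0.7413


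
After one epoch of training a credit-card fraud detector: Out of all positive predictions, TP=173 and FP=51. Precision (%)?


Precision = TP/(TP+FP)
= 173/(173+51)
= 173/224 = 77.23%

77.23%


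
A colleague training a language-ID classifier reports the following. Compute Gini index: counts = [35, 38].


Probabilities: [35/73, 38/73] ≈ [0.4795, 0.5205]
Σpᵢ² = (1225 + 1444)/73² = 2669/5329
Gini = 1 - Σpᵢ² = 1 - 2669/5329 = 0.4992

0.4992


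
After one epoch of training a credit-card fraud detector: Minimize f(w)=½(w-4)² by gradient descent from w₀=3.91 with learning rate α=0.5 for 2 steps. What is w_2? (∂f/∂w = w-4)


step 1: grad = 3.91-4 = -0.09; w = 3.91 - 0.5·(-0.09) = 3.955
step 2: grad = 3.955-4 = -0.045; w = 3.955 - 0.5·(-0.045) = 3.9775

3.9775


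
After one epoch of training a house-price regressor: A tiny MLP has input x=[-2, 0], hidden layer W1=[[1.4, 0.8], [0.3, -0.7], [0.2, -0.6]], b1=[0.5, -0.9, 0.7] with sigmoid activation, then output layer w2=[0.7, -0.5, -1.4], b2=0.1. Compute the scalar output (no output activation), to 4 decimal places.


z1[0] = (1.4)·(-2) + (0.8)·(0) + 0.5 = -2.3
z1[1] = (0.3)·(-2) + (-0.7)·(0) - 0.9 = -1.5
z1[2] = (0.2)·(-2) + (-0.6)·(0) + 0.7 = 0.3
h = sigmoid(z1) = [0.0911, 0.1824, 0.5744]
output = (0.7)·(0.0911) + (-0.5)·(0.1824) + (-1.4)·(0.5744) + 0.1 = -0.7316

-0.7316


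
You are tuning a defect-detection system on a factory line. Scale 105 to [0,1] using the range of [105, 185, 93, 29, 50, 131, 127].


min=29, max=185
(105-29)/(185-29) = 76/156 = 0.4872

0.4872


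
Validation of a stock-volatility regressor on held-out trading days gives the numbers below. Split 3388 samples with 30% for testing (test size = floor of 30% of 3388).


Test = ⌊3388·30/100⌋ = 1016
Train = 3388 - 1016 = 2372

Train: 2372, Test: 1016


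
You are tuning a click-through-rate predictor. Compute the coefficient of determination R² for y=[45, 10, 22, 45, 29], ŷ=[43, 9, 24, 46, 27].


ȳ = 30.2
SS_res = Σ(y-ŷ)² = 14
SS_tot = Σ(y-ȳ)² = 914.8
R² = 1 - SS_res/SS_tot = 1 - 0.0153 = 0.9847

0.9847


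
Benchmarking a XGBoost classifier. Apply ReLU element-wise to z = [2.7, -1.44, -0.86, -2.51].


ReLU(2.7) = max(0, 2.7) = 2.7
ReLU(-1.44) = max(0, -1.44) = 0.0
ReLU(-0.86) = max(0, -0.86) = 0.0
ReLU(-2.51) = max(0, -2.51) = 0.0
result = [2.7, 0.0, 0.0, 0.0]

[2.7, 0.0, 0.0, 0.0]


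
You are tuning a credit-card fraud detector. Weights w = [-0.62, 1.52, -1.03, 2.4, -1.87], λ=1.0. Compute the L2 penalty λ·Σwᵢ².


‖w‖₂² = (-0.62)² + (1.52)² + (-1.03)² + (2.4)² + (-1.87)²
     = 0.3844 + 2.3104 + 1.0609 + 5.76 + 3.4969
     = 13.0126
λ·‖w‖₂² = 1.0·13.0126 = 13.0126

13.0126


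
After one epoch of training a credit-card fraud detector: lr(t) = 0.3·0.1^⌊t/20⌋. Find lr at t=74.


n_drops = ⌊74/20⌋ = 3
lr = 0.3·0.1^3 = 0.3·0.001 = 0.0003

0.0003


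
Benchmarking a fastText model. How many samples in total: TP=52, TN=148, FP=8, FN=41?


Total = TP + TN + FP + FN
= 52 + 148 + 8 + 41
= 249
(Predicted positive: 60, predicted negative: 189)

249


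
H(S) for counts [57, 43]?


Probabilities: [57/100, 43/100] ≈ [0.57, 0.43]
H = -((57/100)·log₂(57/100) + (43/100)·log₂(43/100))
  = 0.9858 bits

0.9858 bits


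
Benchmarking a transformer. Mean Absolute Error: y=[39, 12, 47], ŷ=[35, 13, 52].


Absolute errors: |39-35|=4, |12-13|=1, |47-52|=5
Sum = 10
MAE = 10/3 = 10/3

10/3


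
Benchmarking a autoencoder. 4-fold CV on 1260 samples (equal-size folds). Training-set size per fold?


Fold size = 1260/4 = 315
Training per fold = 1260 - 315 = 945

945


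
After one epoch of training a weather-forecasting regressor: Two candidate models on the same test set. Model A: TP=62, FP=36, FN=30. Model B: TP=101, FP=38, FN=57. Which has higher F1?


Model A: P=62/98=0.6327, R=62/92=0.6739, F1=2PR/(P+R)=2TP/(2TP+FP+FN)=124/190=0.6526
Model B: P=101/139=0.7266, R=101/158=0.6392, F1=2PR/(P+R)=2TP/(2TP+FP+FN)=202/297=0.6801
0.6526 < 0.6801 → Model B

Model B


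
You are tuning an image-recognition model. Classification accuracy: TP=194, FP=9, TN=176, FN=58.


Accuracy = (TP+TN)/(TP+TN+FP+FN)
= (194+176)/(437)
= 370/437 = 84.67%

84.67%


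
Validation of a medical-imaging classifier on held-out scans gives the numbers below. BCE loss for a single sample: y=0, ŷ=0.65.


BCE = -[y·ln(p) + (1-y)·ln(1-p)]
= -0 - 1·ln(1-0.65)
= -ln(0.35) = 1.0498

1.0498


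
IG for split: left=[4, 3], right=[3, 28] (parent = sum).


Parent = [7, 31], H_parent = 0.6892
H_left = 0.9852 (n=7), H_right = 0.4587 (n=31)
H_children = (7/38)·0.9852 + (31/38)·0.4587 = 0.5557
IG = 0.6892 - 0.5557 = 0.1335

0.1335


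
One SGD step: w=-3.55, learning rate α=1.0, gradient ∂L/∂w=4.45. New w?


w_new = w - α·∇
= -3.55 - 1.0·4.45
= -3.55 - 4.45
= -8

-8


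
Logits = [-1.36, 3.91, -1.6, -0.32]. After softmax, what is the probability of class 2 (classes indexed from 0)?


Exponentials: e^-1.36=0.2567, e^3.91=49.899, e^-1.6=0.2019, e^-0.32=0.7261
Sum = 51.0837
Softmax = [0.005, 0.9768, 0.004, 0.0142]
p[2] = 0.2019/51.0837 = 0.004

0.004


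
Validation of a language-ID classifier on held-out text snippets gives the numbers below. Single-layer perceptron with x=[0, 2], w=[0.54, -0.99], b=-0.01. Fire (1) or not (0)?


z = (0)·(0.54) + (2)·(-0.99) - 0.01
  = -1.99
step(z) = 0 (z<0)

0


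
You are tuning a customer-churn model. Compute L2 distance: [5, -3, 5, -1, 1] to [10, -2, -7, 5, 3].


d = √((5-10)² + (-3+ 2)² + (5+ 7)² + (-1-5)² + (1-3)²)
  = √(25 + 1 + 144 + 36 + 4)
  = √210 = 14.4914

14.4914


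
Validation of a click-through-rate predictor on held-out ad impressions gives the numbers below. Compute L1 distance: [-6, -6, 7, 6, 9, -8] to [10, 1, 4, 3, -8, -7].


d = |-6-10| + |-6-1| + |7-4| + |6-3| + |9+ 8| + |-8+ 7|
  = 16 + 7 + 3 + 3 + 17 + 1
  = 47

47


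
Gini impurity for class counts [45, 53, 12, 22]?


Probabilities: [45/132, 53/132, 12/132, 22/132] ≈ [0.3409, 0.4015, 0.0909, 0.1667]
Σpᵢ² = (2025 + 2809 + 144 + 484)/132² = 5462/17424
Gini = 1 - Σpᵢ² = 1 - 5462/17424 = 0.6865

0.6865


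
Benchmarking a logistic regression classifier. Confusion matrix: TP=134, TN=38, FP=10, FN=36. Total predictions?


Total = TP + TN + FP + FN
= 134 + 38 + 10 + 36
= 218
(Predicted positive: 144, predicted negative: 74)

218


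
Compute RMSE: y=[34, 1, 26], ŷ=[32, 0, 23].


MSE = 14/3 = 4.6667
RMSE = √(14/3) = 2.1602

2.1602


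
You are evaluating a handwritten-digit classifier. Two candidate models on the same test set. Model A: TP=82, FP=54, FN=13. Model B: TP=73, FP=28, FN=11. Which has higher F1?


Model A: P=82/136=0.6029, R=82/95=0.8632, F1=2PR/(P+R)=2TP/(2TP+FP+FN)=164/231=0.71
Model B: P=73/101=0.7228, R=73/84=0.869, F1=2PR/(P+R)=2TP/(2TP+FP+FN)=146/185=0.7892
0.71 < 0.7892 → Model B

Model B


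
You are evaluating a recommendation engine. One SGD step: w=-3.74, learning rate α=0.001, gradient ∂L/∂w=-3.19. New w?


w_new = w - α·∇
= -3.74 - 0.001·-3.19
= -3.74 + 0.00319
= -3.73681

-3.73681


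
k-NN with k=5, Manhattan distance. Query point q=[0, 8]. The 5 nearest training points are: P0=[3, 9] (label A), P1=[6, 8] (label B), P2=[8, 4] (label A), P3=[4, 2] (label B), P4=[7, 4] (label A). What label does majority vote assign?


d(q,P0) = 4  (label A)
d(q,P1) = 6  (label B)
d(q,P2) = 12  (label A)
d(q,P3) = 10  (label B)
d(q,P4) = 11  (label A)
Votes: A=3, B=2
Majority → A

A


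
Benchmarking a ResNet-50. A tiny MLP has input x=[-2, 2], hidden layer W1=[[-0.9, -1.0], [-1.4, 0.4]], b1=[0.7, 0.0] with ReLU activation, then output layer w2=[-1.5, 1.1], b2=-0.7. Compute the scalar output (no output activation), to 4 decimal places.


z1[0] = (-0.9)·(-2) + (-1.0)·(2) + 0.7 = 0.5
z1[1] = (-1.4)·(-2) + (0.4)·(2) + 0.0 = 3.6
h = ReLU(z1) = [0.5, 3.6]
output = (-1.5)·(0.5) + (1.1)·(3.6) - 0.7 = 2.51

2.51


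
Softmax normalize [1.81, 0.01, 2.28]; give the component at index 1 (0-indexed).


Exponentials: e^1.81=6.1104, e^0.01=1.0101, e^2.28=9.7767
Sum = 16.8972
Softmax = [0.3616, 0.0598, 0.5786]
p[1] = 1.0101/16.8972 = 0.0598

0.0598


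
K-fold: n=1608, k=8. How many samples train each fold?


Fold size = 1608/8 = 201
Training per fold = 1608 - 201 = 1407

1407


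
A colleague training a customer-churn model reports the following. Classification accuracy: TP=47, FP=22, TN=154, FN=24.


Accuracy = (TP+TN)/(TP+TN+FP+FN)
= (47+154)/(247)
= 201/247 = 81.38%

81.38%


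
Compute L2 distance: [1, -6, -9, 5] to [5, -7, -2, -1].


d = √((1-5)² + (-6+ 7)² + (-9+ 2)² + (5+ 1)²)
  = √(16 + 1 + 49 + 36)
  = √102 = 10.0995

10.0995


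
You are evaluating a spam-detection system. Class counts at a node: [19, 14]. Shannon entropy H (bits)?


Probabilities: [19/33, 14/33] ≈ [0.5758, 0.4242]
H = -((19/33)·log₂(19/33) + (14/33)·log₂(14/33))
  = 0.9834 bits

0.9834 bits


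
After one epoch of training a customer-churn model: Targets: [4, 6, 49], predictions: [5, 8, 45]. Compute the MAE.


Absolute errors: |4-5|=1, |6-8|=2, |49-45|=4
Sum = 7
MAE = 7/3 = 7/3

7/3


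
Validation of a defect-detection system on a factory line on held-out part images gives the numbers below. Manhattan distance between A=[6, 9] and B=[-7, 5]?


d = |6+ 7| + |9-5|
  = 13 + 4
  = 17

17


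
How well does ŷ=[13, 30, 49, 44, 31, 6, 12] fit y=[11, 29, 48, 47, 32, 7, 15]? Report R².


ȳ = 27
SS_res = Σ(y-ŷ)² = 26
SS_tot = Σ(y-ȳ)² = 1670
R² = 1 - SS_res/SS_tot = 1 - 0.0156 = 0.9844

0.9844


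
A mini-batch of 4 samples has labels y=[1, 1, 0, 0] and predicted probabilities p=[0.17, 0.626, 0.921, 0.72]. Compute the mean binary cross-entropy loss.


L[0] = -ln(0.17) = 1.772
L[1] = -ln(0.626) = 0.4684
L[2] = -ln(1-0.921) = -ln(0.079) = 2.5383
L[3] = -ln(1-0.72) = -ln(0.28) = 1.273
mean = (1.772 + 0.4684 + 2.5383 + 1.273)/4 = 1.5129

1.5129


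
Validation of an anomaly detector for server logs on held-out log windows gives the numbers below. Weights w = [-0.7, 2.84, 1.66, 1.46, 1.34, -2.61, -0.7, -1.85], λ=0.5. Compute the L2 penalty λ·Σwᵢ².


‖w‖₂² = (-0.7)² + (2.84)² + (1.66)² + (1.46)² + (1.34)² + (-2.61)² + (-0.7)² + (-1.85)²
     = 0.49 + 8.0656 + 2.7556 + 2.1316 + 1.7956 + 6.8121 + 0.49 + 3.4225
     = 25.963
λ·‖w‖₂² = 0.5·25.963 = 12.9815

12.9815


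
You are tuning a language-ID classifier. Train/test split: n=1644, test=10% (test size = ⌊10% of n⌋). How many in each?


Test = ⌊1644·10/100⌋ = 164
Train = 1644 - 164 = 1480

Train: 1480, Test: 164


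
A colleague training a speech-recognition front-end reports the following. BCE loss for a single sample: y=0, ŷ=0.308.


BCE = -[y·ln(p) + (1-y)·ln(1-p)]
= -0 - 1·ln(1-0.308)
= -ln(0.692) = 0.3682

0.3682


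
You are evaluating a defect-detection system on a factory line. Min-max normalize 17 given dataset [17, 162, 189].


min=17, max=189
(17-17)/(189-17) = 0/172 = 0.0

0.0


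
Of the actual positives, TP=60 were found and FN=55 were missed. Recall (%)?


Recall = TP/(TP+FN)
= 60/(60+55)
= 60/115 = 52.17%

52.17%


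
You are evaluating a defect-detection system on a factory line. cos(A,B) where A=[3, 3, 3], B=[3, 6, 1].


A·B = 3·3 + 3·6 + 3·1 = 30
‖A‖ = √27 = 5.1962, ‖B‖ = √46 = 6.7823
cos = 30/(√27·√46) = 30/√1242 = 0.8513

0.8513


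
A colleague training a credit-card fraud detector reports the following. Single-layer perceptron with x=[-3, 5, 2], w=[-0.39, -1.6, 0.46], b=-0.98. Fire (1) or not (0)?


z = (-3)·(-0.39) + (5)·(-1.6) + (2)·(0.46) - 0.98
  = -6.89
step(z) = 0 (z<0)

0


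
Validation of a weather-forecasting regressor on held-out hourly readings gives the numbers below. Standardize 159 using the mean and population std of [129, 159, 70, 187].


μ = 136.25, σ = 43.4015
z = (159 - 136.25)/43.4015 = 0.5242

0.5242


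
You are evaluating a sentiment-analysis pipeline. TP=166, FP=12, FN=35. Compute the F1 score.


Precision = 166/178 = 0.9326
Recall = 166/201 = 0.8259
F1 = 2·P·R/(P+R) = 2·TP/(2·TP+FP+FN) = 332/(332+12+35) = 332/379 = 0.876

0.876


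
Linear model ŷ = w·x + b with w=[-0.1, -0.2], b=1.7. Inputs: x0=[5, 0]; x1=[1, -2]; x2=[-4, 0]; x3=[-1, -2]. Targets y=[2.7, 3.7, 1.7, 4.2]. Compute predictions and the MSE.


ŷ0 = (-0.1)·(5) + (-0.2)·(0) + 1.7 = 1.2
ŷ1 = (-0.1)·(1) + (-0.2)·(-2) + 1.7 = 2.0
ŷ2 = (-0.1)·(-4) + (-0.2)·(0) + 1.7 = 2.1
ŷ3 = (-0.1)·(-1) + (-0.2)·(-2) + 1.7 = 2.2
errors² = [2.25, 2.89, 0.16, 4.0]
MSE = 9.3000/4 = 2.325

2.325


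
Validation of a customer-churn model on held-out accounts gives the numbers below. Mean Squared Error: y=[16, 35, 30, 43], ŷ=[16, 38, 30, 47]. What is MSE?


Squared errors: (16-16)²=0, (35-38)²=9, (30-30)²=0, (43-47)²=16
Sum = 25
MSE = 25/4 = 25/4

25/4


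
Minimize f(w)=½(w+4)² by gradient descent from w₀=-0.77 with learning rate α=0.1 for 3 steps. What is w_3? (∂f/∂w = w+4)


step 1: grad = -0.77+4 = 3.23; w = -0.77 - 0.1·(3.23) = -1.093
step 2: grad = -1.093+4 = 2.907; w = -1.093 - 0.1·(2.907) = -1.3837
step 3: grad = -1.3837+4 = 2.6163; w = -1.3837 - 0.1·(2.6163) = -1.64533

-1.64533


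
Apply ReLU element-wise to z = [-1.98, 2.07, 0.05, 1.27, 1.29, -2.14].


ReLU(-1.98) = max(0, -1.98) = 0.0
ReLU(2.07) = max(0, 2.07) = 2.07
ReLU(0.05) = max(0, 0.05) = 0.05
ReLU(1.27) = max(0, 1.27) = 1.27
ReLU(1.29) = max(0, 1.29) = 1.29
ReLU(-2.14) = max(0, -2.14) = 0.0
result = [0.0, 2.07, 0.05, 1.27, 1.29, 0.0]

[0.0, 2.07, 0.05, 1.27, 1.29, 0.0]


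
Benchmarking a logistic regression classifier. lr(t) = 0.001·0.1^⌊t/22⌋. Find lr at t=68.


n_drops = ⌊68/22⌋ = 3
lr = 0.001·0.1^3 = 0.001·0.001 = 0.000001

0.000001


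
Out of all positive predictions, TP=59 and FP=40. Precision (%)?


Precision = TP/(TP+FP)
= 59/(59+40)
= 59/99 = 59.6%

59.6%


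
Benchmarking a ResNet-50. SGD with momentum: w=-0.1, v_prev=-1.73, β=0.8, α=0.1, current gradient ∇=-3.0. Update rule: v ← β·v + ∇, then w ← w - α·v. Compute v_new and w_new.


v_new = 0.8·-1.73 - 3.0 = -1.384 - 3.0 = -4.384
w_new = -0.1 - 0.1·-4.384 = -0.1 + 0.4384 = 0.3384

v_new=-4.384, w_new=0.3384


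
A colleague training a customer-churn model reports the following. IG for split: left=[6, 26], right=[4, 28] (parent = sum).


Parent = [10, 54], H_parent = 0.6253
H_left = 0.6962 (n=32), H_right = 0.5436 (n=32)
H_children = (32/64)·0.6962 + (32/64)·0.5436 = 0.6199
IG = 0.6253 - 0.6199 = 0.0054

0.0054


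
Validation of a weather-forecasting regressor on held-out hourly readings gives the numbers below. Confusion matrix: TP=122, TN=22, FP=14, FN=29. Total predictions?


Total = TP + TN + FP + FN
= 122 + 22 + 14 + 29
= 187
(Predicted positive: 136, predicted negative: 51)

187


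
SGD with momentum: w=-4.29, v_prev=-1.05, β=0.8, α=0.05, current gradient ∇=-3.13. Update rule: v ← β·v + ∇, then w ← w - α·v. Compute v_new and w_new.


v_new = 0.8·-1.05 - 3.13 = -0.84 - 3.13 = -3.97
w_new = -4.29 - 0.05·-3.97 = -4.29 + 0.1985 = -4.0915

v_new=-3.97, w_new=-4.0915


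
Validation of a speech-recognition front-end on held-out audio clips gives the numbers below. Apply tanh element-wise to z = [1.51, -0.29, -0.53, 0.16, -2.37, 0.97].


tanh(1.51) = 0.9069
tanh(-0.29) = -0.2821
tanh(-0.53) = -0.4854
tanh(0.16) = 0.1586
tanh(-2.37) = -0.9827
tanh(0.97) = 0.7487
result = [0.9069, -0.2821, -0.4854, 0.1586, -0.9827, 0.7487]

[0.9069, -0.2821, -0.4854, 0.1586, -0.9827, 0.7487]


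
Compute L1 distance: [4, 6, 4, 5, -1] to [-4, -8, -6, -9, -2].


d = |4+ 4| + |6+ 8| + |4+ 6| + |5+ 9| + |-1+ 2|
  = 8 + 14 + 10 + 14 + 1
  = 47

47
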